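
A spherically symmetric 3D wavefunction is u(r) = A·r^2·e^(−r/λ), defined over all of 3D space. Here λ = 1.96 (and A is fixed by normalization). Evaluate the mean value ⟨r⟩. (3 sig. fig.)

⟨r⟩ ≈ 6.86

The expectation value is the |u|²-weighted average of r: ∫ r|u|² 4πr² dr.
Using ∫₀^∞ rⁿ e^(−αr) dr = n!/αⁿ⁺¹, evaluating both integrals, ⟨r⟩ = 7·λ/2.
Putting λ = 1.96 gives 6.860.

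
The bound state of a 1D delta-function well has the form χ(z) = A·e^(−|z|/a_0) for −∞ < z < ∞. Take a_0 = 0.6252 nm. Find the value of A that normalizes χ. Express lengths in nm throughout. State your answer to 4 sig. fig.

A ≈ 1.265 nm^(-1/2)

We need A² ∫|f|² dz = 1, taking the integral from −∞ to ∞.
Recall ∫₀^∞ z^m e^(−z/β) dz = m!·β^(m+1), with χ = A·e^(−|z|/a_0), the integral evaluates to A²·[a_0].
Hence A² = 1/[a_0].
Plugging in a_0 = 0.6252 yields A = 1.2647.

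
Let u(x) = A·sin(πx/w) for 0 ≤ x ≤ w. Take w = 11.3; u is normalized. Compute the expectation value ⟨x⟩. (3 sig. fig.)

⟨x⟩ ≈ 5.65

⟨x⟩ = ∫ x |u|² dx over the full domain.
Evaluating both integrals, ⟨x⟩ = w/2.
With w = 11.3, ⟨x⟩ = 5.650.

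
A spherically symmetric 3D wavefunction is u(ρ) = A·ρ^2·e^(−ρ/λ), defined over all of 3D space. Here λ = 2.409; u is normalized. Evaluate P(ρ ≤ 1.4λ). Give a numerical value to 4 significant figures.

P ≈ 0.02441

With dV = 4πρ²dρ, the probability is ∫|u|² dV over ρ ≤ 1.4λ.
The full normalization integral is A²·[45·π·λ^7/2] = 1, fixing A².
In terms of t = ρ/λ (A², 4π and the length scale all cancel between numerator and denominator), P = [∫_{0}^{1.4} t^6·e^(-2·t) dt] / [∫_{0}^{∞} t^6·e^(-2·t) dt].
An antiderivative of t^6·e^(-2·t) is -(4·t^6 + 12·t^5 + 30·t^4 + 60·t^3 + 90·t^2 + 90·t + 45)·e^(-2·t)/8; evaluating from 0 to 1.4 gives ≈ 0.137310, while the full integral is 45/8.
The region integral divided by the full integral gives P = 0.024411.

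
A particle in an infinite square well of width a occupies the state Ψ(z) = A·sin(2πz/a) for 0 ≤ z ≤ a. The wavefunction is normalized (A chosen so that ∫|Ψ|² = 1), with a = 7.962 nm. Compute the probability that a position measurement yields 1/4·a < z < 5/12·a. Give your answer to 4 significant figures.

P = ∫_{1/4·a}^{5/12·a} |Ψ(z)|² dz.
With A² fixed by ∫|Ψ|² = 1, i.e. A² = (a/2)^(−1), substitute and integrate.
Let u = z/a; then A² and the length scale cancel, so P = ∫_{1/4}^{5/12} sin(2·π·u)^2 du ÷ ∫_{0}^{1} sin(2·π·u)^2 du.
An antiderivative of sin(2·π·u)^2 is u/2 - sin(4·π·u)/(8·π); evaluating from 1/4 to 5/12 gives √(3)/(16·π) + 1/12, while the full integral is 1/2.
The result is P = (√(3)/8 + π/6)/π.

P ≈ 0.2356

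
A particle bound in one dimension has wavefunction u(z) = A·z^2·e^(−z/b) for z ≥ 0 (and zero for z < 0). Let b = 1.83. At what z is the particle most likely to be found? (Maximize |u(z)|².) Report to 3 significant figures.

The maximum of |u(z)|² occurs where its derivative vanishes.
This gives z = 2·b.
With b = 1.83, the most probable position is 3.660.

z ≈ 3.66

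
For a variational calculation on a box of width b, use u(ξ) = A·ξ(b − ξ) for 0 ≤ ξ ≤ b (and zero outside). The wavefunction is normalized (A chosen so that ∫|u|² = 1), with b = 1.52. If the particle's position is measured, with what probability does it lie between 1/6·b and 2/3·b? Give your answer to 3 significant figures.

P ≈ 0.755

P = ∫_{1/6·b}^{2/3·b} |u(ξ)|² dξ.
The normalization integral ∫|u|²dξ over the whole domain equals b^5/30·A², and A² cancels in the ratio.
Let t = ξ/b; then A² and the length scale cancel, so P = ∫_{1/6}^{2/3} t^2·(1 - t)^2 dt ÷ ∫_{0}^{1} t^2·(1 - t)^2 dt.
With ∫ t^2·(1 - t)^2 dt = t^3·(6·t^2 - 15·t + 10)/30 + C, the region integral is 163/6480 and the full one is 1/30.
Evaluating gives P = 163/216.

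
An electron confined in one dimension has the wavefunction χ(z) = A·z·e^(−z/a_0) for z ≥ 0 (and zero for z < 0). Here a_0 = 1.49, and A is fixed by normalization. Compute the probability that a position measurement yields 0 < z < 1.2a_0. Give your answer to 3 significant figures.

P ≈ 0.430

P = ∫_{0}^{1.2a_0} |χ(z)|² dz.
With A² fixed by ∫|χ|² = 1, i.e. A² = (a_0^3/4)^(−1), substitute and integrate.
Let u = z/a_0; then A² and the length scale cancel, so P = ∫_{0}^{1.2} u^2·e^(-2·u) du ÷ ∫_{0}^{∞} u^2·e^(-2·u) du.
With ∫ u^2·e^(-2·u) du = -(2·u^2 + 2·u + 1)·e^(-2·u)/4 + C, the region integral is 1/4 - 157·e^(-12/5)/100 and the full one is 1/4.
Taking the ratio, P = 0.4303.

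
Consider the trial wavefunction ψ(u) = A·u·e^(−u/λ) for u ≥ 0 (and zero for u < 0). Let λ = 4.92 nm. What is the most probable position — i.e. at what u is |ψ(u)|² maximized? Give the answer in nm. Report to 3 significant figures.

The maximum of |ψ(u)|² occurs where its derivative vanishes.
This gives u = λ.
With λ = 4.92, the most probable position is 4.920 nm.

u ≈ 4.92 nm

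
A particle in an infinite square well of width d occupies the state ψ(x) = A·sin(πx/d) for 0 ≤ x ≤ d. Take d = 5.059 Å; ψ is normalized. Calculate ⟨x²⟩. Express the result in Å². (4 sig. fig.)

⟨x²⟩ = ∫ x^2 |ψ|² dx over the full domain.
With ∫₀^d sin²(nπx/d) dx = d/2, since the A² factors cancel between numerator and denominator, ⟨x²⟩ = -d^2/(2·π^2) + d^2/3.
With d = 5.059, ⟨x^2⟩ = 7.2346.

⟨x^2⟩ ≈ 7.235 Å^2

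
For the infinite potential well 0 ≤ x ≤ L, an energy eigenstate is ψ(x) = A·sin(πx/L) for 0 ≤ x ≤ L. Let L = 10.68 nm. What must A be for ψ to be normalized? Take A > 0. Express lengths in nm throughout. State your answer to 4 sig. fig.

A ≈ 0.4327 nm^(-1/2)

Normalization requires ∫|ψ|² dx = 1, integrated from 0 to L.
With ∫₀^L sin²(nπx/L) dx = L/2, carrying out the integral gives A² · L/2.
Hence A² = 1/[L/2].
Substituting L = 10.68 gives A² = 0.18727, so A = 0.43274.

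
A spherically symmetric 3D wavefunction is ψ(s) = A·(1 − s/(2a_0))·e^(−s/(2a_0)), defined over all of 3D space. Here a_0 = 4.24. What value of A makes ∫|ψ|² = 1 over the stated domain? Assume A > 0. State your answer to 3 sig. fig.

Require ∫ |ψ|² 4πs² ds = 1 over the whole domain.
(Spherical symmetry: dV = 4πs² ds.)
Recall ∫₀^∞ s^m e^(−s/β) ds = m!·β^(m+1), with ψ = A·(1 − s/(2a_0))·e^(−s/(2a_0)), the integral evaluates to A²·[8·π·a_0^3].
So A² = (8·π·a_0^3)^(−1).
Substituting a_0 = 4.24 gives A² = 0.0005220, so A = 0.02285.

A ≈ 0.0228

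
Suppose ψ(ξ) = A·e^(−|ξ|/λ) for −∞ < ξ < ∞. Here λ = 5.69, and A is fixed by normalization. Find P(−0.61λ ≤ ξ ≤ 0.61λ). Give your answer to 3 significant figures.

P ≈ 0.705

|ψ|² is the probability density, so P = ∫_{−0.61λ}^{0.61λ} |ψ|² dξ.
Since A² = 1/(λ), this is the region integral divided by the full normalization integral.
Both integrals are even about ξ = 0, so only the ξ ≥ 0 halves are needed (the factors of 2 cancel). In terms of u = ξ/λ (A² and the length scale cancel between numerator and denominator), P = [∫_{0}^{0.61} e^(-2·u) du] / [∫_{0}^{∞} e^(-2·u) du].
An antiderivative of e^(-2·u) is -e^(-2·u)/2; evaluating from 0 to 0.61 gives 1/2 - e^(-61/50)/2, while the full integral is 1/2.
Evaluating gives P = 0.7048.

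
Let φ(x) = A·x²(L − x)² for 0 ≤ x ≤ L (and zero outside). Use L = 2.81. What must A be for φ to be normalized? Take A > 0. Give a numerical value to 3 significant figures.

A ≈ 0.240

Normalization requires ∫|φ|² dx = 1, integrated from 0 to L.
Expanding the polynomial and integrating term by term, the integral (without the A² prefactor) comes out to L^9/630.
So A² = (L^9/630)^(−1).
With L = 2.81: A² = 0.05767 and A = 0.2402.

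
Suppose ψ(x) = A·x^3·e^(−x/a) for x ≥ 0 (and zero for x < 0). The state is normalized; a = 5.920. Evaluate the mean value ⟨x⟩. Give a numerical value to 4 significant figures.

By definition ⟨x⟩ = ∫ x |ψ(x)|² dx.
Evaluating both integrals, ⟨x⟩ = 7·a/2.
With a = 5.920, ⟨x⟩ = 20.720.

⟨x⟩ ≈ 20.72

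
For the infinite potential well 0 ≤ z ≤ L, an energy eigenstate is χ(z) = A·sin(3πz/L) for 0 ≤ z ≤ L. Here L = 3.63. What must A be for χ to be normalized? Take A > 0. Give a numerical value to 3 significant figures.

We need A² ∫|f|² dz = 1, taking the integral from 0 to L.
∫|χ|² dz = A²·(L/2).
Hence A² = 1/[L/2].
With L = 3.63: A² = 0.5510 and A = 0.7423.

A ≈ 0.742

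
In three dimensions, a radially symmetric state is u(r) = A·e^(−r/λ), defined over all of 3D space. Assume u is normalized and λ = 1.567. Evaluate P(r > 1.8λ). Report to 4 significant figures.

P ≈ 0.3027

With dV = 4πr²dr, the probability is ∫|u|² dV over r > 1.8λ.
The full normalization integral is A²·[π·λ^3] = 1, fixing A².
In terms of t = r/λ (A², 4π and the length scale all cancel between numerator and denominator), P = [∫_{1.8}^{∞} t^2·e^(-2·t) dt] / [∫_{0}^{∞} t^2·e^(-2·t) dt].
Using ∫ t^2·e^(-2·t) dt = -(2·t^2 + 2·t + 1)·e^(-2·t)/4, the numerator is 277·e^(-18/5)/100 and the denominator is 1/4.
This evaluates to P = 0.30275.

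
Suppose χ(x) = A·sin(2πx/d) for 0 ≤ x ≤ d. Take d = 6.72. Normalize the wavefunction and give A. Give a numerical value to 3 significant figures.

A ≈ 0.546

We need A² ∫|f|² dx = 1, taking the integral from 0 to d.
With ∫₀^d sin²(nπx/d) dx = d/2, the integral (without the A² prefactor) comes out to d/2.
So A² = (d/2)^(−1).
Substituting d = 6.72 gives A² = 0.2976, so A = 0.5455.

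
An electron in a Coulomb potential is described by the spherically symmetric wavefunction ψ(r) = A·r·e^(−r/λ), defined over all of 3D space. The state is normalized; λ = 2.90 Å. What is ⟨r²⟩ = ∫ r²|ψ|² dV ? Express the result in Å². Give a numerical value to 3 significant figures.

⟨r^2⟩ ≈ 63.1 Å^2

⟨r²⟩ = ∫ r^2 |ψ|² 4πr² dr over the full domain.
Since the A² factors cancel between numerator and denominator, ⟨r²⟩ = 15·λ^2/2.
With λ = 2.90, ⟨r^2⟩ = 63.08.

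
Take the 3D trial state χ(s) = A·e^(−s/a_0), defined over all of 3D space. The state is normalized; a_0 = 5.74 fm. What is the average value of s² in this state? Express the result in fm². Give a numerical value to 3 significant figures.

By definition ⟨s²⟩ = ∫ s^2 |χ(s)|² 4πs² ds.
Recall ∫₀^∞ s^m e^(−s/β) ds = m!·β^(m+1), evaluating both integrals, ⟨s²⟩ = 3·a_0^2.
With a_0 = 5.74, ⟨s^2⟩ = 98.84.

⟨s^2⟩ ≈ 98.8 fm^2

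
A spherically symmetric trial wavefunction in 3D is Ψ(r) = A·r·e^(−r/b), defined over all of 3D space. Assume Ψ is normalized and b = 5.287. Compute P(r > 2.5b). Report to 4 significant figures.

P ≈ 0.4405

Integrate the radial probability density 4πr²|Ψ|² over r > 2.5b.
A² is fixed by ∫₀^∞ 4πr²|Ψ|² dr = 1, i.e. A² = (3·π·b^5)^(−1).
Substituting u = r/b, A², 4π and the length scale all cancel in the ratio: P = ∫_{2.5}^{∞} u^4·e^(-2·u) du / ∫_{0}^{∞} u^4·e^(-2·u) du.
Using ∫ u^4·e^(-2·u) du = -(u^4/2 + u^3 + 3·u^2/2 + 3·u/2 + 3/4)·e^(-2·u), the numerator is 1569·e^(-5)/32 and the denominator is 3/4.
This evaluates to P = 0.44049.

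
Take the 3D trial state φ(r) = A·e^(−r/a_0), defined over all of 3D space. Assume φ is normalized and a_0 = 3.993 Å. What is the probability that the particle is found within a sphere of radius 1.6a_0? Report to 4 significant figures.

Integrate the radial probability density 4πr²|φ|² over r ≤ 1.6a_0.
The full normalization integral is A²·[π·a_0^3] = 1, fixing A².
Substituting u = r/a_0, A², 4π and the length scale all cancel in the ratio: P = ∫_{0}^{1.6} u^2·e^(-2·u) du / ∫_{0}^{∞} u^2·e^(-2·u) du.
An antiderivative of u^2·e^(-2·u) is -(2·u^2 + 2·u + 1)·e^(-2·u)/4; evaluating from 0 to 1.6 gives 1/4 - 233·e^(-16/5)/100, while the full integral is 1/4.
This evaluates to P = 0.62010.

P ≈ 0.6201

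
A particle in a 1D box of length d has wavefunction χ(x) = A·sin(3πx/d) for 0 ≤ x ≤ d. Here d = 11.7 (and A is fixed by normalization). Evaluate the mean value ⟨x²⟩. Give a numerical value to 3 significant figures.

⟨x²⟩ = ∫ x^2 |χ|² dx over the full domain.
With ∫₀^d sin²(nπx/d) dx = d/2, evaluating both integrals, ⟨x²⟩ = -d^2/(18·π^2) + d^2/3.
Putting d = 11.7 gives 44.86.

⟨x^2⟩ ≈ 44.9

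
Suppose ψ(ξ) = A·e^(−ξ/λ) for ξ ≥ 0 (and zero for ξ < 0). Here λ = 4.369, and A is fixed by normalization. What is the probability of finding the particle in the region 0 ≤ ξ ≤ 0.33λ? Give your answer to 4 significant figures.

P ≈ 0.4831

|ψ|² is the probability density, so P = ∫_{0}^{0.33λ} |ψ|² dξ.
Since A² = 1/(λ/2), this is the region integral divided by the full normalization integral.
In terms of u = ξ/λ (A² and the length scale cancel between numerator and denominator), P = [∫_{0}^{0.33} e^(-2·u) du] / [∫_{0}^{∞} e^(-2·u) du].
Using ∫ e^(-2·u) du = -e^(-2·u)/2, the numerator is 1/2 - e^(-33/50)/2 and the denominator is 1/2.
This works out to P = 0.48315.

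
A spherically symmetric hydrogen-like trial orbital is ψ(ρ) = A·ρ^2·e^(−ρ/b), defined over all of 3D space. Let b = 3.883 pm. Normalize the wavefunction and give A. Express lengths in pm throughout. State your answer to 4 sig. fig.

A ≈ 0.001031 pm^(-7/2)

We need A² ∫|f|² 4πρ² dρ = 1, taking the integral from 0 to ∞.
In 3D with spherical symmetry the volume element is 4πρ² dρ.
With ∫₀^∞ ρ^6 e^(−αρ) dρ = 6!/α^7, the integral (without the A² prefactor) comes out to 45·π·b^7/2.
With b = 3.883: A² = 0.0000010629 and A = 0.0010310.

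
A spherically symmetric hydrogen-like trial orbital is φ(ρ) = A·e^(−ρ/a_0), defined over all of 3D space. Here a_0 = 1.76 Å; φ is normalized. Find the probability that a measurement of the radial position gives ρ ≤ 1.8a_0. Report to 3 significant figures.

P ≈ 0.697

Integrate the radial probability density 4πρ²|φ|² over ρ ≤ 1.8a_0.
Normalization gives A² = 1/(π·a_0^3).
Substituting u = ρ/a_0, A², 4π and the length scale all cancel in the ratio: P = ∫_{0}^{1.8} u^2·e^(-2·u) du / ∫_{0}^{∞} u^2·e^(-2·u) du.
An antiderivative of u^2·e^(-2·u) is -(2·u^2 + 2·u + 1)·e^(-2·u)/4; evaluating from 0 to 1.8 gives 1/4 - 277·e^(-18/5)/100, while the full integral is 1/4.
Taking the ratio yields P = 0.6973.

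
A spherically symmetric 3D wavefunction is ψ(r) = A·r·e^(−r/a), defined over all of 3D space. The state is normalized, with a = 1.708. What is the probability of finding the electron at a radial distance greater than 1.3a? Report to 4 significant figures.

P = ∫ |ψ|² 4πr² dr over r > 1.3a.
A² is fixed by ∫₀^∞ 4πr²|ψ|² dr = 1, i.e. A² = (3·π·a^5)^(−1).
In terms of u = r/a (A², 4π and the length scale all cancel between numerator and denominator), P = [∫_{1.3}^{∞} u^4·e^(-2·u) du] / [∫_{0}^{∞} u^4·e^(-2·u) du].
Using ∫ u^4·e^(-2·u) du = -(u^4/2 + u^3 + 3·u^2/2 + 3·u/2 + 3/4)·e^(-2·u), the numerator is ≈ 0.658068 and the denominator is 3/4.
The region integral divided by the full integral gives P = 0.87742.

P ≈ 0.8774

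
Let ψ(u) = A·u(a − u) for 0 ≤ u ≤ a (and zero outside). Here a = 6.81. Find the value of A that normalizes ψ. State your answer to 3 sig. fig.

A ≈ 0.0453

Normalization requires ∫|ψ|² du = 1, integrated from 0 to a.
Expanding the polynomial and integrating term by term, carrying out the integral gives A² · a^5/30.
So A² = (a^5/30)^(−1).
Plugging in a = 6.81 yields A = 0.04526.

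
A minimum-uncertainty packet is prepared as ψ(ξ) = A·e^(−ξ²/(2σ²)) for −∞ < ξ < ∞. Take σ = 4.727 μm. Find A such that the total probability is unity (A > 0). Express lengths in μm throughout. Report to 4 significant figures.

A ≈ 0.3455 μm^(-1/2)

Require ∫ |ψ|² dξ = 1 over the whole domain.
With ψ = A·e^(−ξ²/(2σ²)), the integral evaluates to A²·[√(π)·σ].
So A² = (√(π)·σ)^(−1).
Substituting σ = 4.727 gives A² = 0.11935, so A = 0.34548.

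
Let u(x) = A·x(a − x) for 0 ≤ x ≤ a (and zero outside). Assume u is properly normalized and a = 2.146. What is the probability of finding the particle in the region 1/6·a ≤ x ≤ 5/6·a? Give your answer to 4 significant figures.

P ≈ 0.9290

P = ∫_{1/6·a}^{5/6·a} |u(x)|² dx.
Since A² = 1/(a^5/30), this is the region integral divided by the full normalization integral.
Substituting t = x/a, A² and the length scale cancel in the ratio: P = ∫_{1/6}^{5/6} t^2·(1 - t)^2 dt / ∫_{0}^{1} t^2·(1 - t)^2 dt.
An antiderivative of t^2·(1 - t)^2 is t^3·(6·t^2 - 15·t + 10)/30; evaluating from 1/6 to 5/6 gives 301/9720, while the full integral is 1/30.
The result is P = 301/324.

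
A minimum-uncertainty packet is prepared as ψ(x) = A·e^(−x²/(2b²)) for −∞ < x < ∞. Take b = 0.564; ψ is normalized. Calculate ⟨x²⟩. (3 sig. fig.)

⟨x²⟩ = ∫ x^2 |ψ|² dx over the full domain.
Using the Gaussian integral ∫_{−∞}^{∞} e^(−αx²) dx = √(π/α), the ratio of the moment integral to the normalization integral gives ⟨x²⟩ = b^2/2.
Putting b = 0.564 gives 0.1590.

⟨x^2⟩ ≈ 0.159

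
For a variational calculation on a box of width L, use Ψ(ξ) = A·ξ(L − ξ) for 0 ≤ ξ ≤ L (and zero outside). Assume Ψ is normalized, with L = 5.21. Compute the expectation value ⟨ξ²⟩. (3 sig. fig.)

⟨ξ^2⟩ ≈ 7.76

By definition ⟨ξ²⟩ = ∫ ξ^2 |Ψ(ξ)|² dξ.
Expanding the polynomial and integrating term by term, the ratio of the moment integral to the normalization integral gives ⟨ξ²⟩ = 2·L^2/7.
Putting L = 5.21 gives 7.755.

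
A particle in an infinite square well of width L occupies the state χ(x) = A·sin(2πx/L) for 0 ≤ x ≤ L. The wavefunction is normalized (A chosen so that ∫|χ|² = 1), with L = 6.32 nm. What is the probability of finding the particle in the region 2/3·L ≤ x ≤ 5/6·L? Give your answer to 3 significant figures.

The probability is P = ∫ |χ|² dx over [2/3·L, 5/6·L].
The normalization integral ∫|χ|²dx over the whole domain equals L/2·A², and A² cancels in the ratio.
In terms of u = x/L (A² and the length scale cancel between numerator and denominator), P = [∫_{2/3}^{5/6} sin(2·π·u)^2 du] / [∫_{0}^{1} sin(2·π·u)^2 du].
With ∫ sin(2·π·u)^2 du = u/2 - sin(4·π·u)/(8·π) + C, the region integral is √(3)/(8·π) + 1/12 and the full one is 1/2.
The result is P = (√(3)/4 + π/6)/π.

P ≈ 0.304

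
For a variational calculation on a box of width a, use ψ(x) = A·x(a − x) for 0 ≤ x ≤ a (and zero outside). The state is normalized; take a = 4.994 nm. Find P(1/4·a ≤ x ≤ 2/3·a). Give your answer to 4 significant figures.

P = ∫_{1/4·a}^{2/3·a} |ψ(x)|² dx.
Since A² = 1/(a^5/30), this is the region integral divided by the full normalization integral.
Let u = x/a; then A² and the length scale cancel, so P = ∫_{1/4}^{2/3} u^2·(1 - u)^2 du ÷ ∫_{0}^{1} u^2·(1 - u)^2 du.
An antiderivative of u^2·(1 - u)^2 is u^3·(6·u^2 - 15·u + 10)/30; evaluating from 1/4 to 2/3 gives ≈ 0.0228869, while the full integral is 1/30.
Evaluating gives P = 0.68661.

P ≈ 0.6866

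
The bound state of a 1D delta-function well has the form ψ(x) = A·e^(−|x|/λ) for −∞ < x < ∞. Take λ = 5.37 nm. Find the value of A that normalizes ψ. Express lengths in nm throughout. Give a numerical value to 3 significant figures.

A ≈ 0.432 nm^(-1/2)

We need A² ∫|f|² dx = 1, taking the integral from −∞ to ∞.
Using ∫₀^∞ xⁿ e^(−αx) dx = n!/αⁿ⁺¹, with ψ = A·e^(−|x|/λ), the integral evaluates to A²·[λ].
With λ = 5.37: A² = 0.1862 and A = 0.4315.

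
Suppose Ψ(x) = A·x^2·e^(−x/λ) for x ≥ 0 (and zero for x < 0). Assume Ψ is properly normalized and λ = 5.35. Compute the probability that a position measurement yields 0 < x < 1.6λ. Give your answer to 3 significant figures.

P ≈ 0.219

The probability is P = ∫ |Ψ|² dx over [0, 1.6λ].
Since A² = 1/(3·λ^5/4), this is the region integral divided by the full normalization integral.
Let u = x/λ; then A² and the length scale cancel, so P = ∫_{0}^{1.6} u^4·e^(-2·u) du ÷ ∫_{0}^{∞} u^4·e^(-2·u) du.
An antiderivative of u^4·e^(-2·u) is -(u^4/2 + u^3 + 3·u^2/2 + 3·u/2 + 3/4)·e^(-2·u); evaluating from 0 to 1.6 gives ≈ 0.16454, while the full integral is 3/4.
The result is P = 0.2194.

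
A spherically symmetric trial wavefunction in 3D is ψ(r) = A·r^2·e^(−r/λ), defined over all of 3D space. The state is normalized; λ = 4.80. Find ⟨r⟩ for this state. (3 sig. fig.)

By definition ⟨r⟩ = ∫ r |ψ(r)|² 4πr² dr.
The ratio of the moment integral to the normalization integral gives ⟨r⟩ = 7·λ/2.
Putting λ = 4.80 gives 16.80.

⟨r⟩ ≈ 16.8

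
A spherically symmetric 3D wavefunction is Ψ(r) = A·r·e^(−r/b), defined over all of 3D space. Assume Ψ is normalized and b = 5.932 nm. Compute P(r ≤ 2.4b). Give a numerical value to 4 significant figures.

P ≈ 0.5237

P = ∫ |Ψ|² 4πr² dr over r ≤ 2.4b.
A² is fixed by ∫₀^∞ 4πr²|Ψ|² dr = 1, i.e. A² = (3·π·b^5)^(−1).
Substituting u = r/b, A², 4π and the length scale all cancel in the ratio: P = ∫_{0}^{2.4} u^4·e^(-2·u) du / ∫_{0}^{∞} u^4·e^(-2·u) du.
An antiderivative of u^4·e^(-2·u) is -(u^4/2 + u^3 + 3·u^2/2 + 3·u/2 + 3/4)·e^(-2·u); evaluating from 0 to 2.4 gives ≈ 0.392806, while the full integral is 3/4.
The region integral divided by the full integral gives P = 0.52374.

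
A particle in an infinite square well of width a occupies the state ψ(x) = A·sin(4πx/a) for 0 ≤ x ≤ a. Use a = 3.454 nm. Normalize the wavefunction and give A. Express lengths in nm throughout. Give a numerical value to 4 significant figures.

A ≈ 0.7609 nm^(-1/2)

Require ∫ |ψ|² dx = 1 over the whole domain.
∫|ψ|² dx = A²·(a/2).
Substituting a = 3.454 gives A² = 0.57904, so A = 0.76095.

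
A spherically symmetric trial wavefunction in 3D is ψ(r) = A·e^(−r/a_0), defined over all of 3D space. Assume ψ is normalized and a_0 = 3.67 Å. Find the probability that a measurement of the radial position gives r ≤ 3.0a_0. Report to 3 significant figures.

P ≈ 0.938

With dV = 4πr²dr, the probability is ∫|ψ|² dV over r ≤ 3.0a_0.
A² is fixed by ∫₀^∞ 4πr²|ψ|² dr = 1, i.e. A² = (π·a_0^3)^(−1).
In terms of u = r/a_0 (A², 4π and the length scale all cancel between numerator and denominator), P = [∫_{0}^{3.0} u^2·e^(-2·u) du] / [∫_{0}^{∞} u^2·e^(-2·u) du].
With ∫ u^2·e^(-2·u) du = -(2·u^2 + 2·u + 1)·e^(-2·u)/4 + C, the region integral is 1/4 - 25·e^(-6)/4 and the full one is 1/4.
This evaluates to P = 0.9380.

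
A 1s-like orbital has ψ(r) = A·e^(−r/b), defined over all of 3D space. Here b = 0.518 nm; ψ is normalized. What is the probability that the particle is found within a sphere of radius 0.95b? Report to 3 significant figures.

P = ∫ |ψ|² 4πr² dr over r ≤ 0.95b.
A² is fixed by ∫₀^∞ 4πr²|ψ|² dr = 1, i.e. A² = (π·b^3)^(−1).
Substituting u = r/b, A², 4π and the length scale all cancel in the ratio: P = ∫_{0}^{0.95} u^2·e^(-2·u) du / ∫_{0}^{∞} u^2·e^(-2·u) du.
Using ∫ u^2·e^(-2·u) du = -(2·u^2 + 2·u + 1)·e^(-2·u)/4, the numerator is 1/4 - 941·e^(-19/10)/800 and the denominator is 1/4.
The region integral divided by the full integral gives P = 0.2963.

P ≈ 0.296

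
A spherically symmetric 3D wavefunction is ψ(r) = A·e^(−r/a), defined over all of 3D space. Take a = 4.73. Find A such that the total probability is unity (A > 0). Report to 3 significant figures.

Require ∫ |ψ|² 4πr² dr = 1 over the whole domain.
With ∫₀^∞ r^2 e^(−αr) dr = 2!/α^3, carrying out the integral gives A² · π·a^3.
So A² = (π·a^3)^(−1).
Substituting a = 4.73 gives A² = 0.003008, so A = 0.05484.

A ≈ 0.0548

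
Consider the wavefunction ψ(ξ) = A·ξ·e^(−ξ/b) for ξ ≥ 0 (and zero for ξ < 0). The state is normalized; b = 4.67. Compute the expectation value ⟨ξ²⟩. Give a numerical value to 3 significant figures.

By definition ⟨ξ²⟩ = ∫ ξ^2 |ψ(ξ)|² dξ.
The ratio of the moment integral to the normalization integral gives ⟨ξ²⟩ = 3·b^2.
With b = 4.67, ⟨ξ^2⟩ = 65.43.

⟨ξ^2⟩ ≈ 65.4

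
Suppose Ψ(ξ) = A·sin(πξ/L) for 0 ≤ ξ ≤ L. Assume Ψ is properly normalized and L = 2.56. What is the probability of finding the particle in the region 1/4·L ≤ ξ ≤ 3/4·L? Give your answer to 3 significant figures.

|Ψ|² is the probability density, so P = ∫_{1/4·L}^{3/4·L} |Ψ|² dξ.
With A² fixed by ∫|Ψ|² = 1, i.e. A² = (L/2)^(−1), substitute and integrate.
In terms of u = ξ/L (A² and the length scale cancel between numerator and denominator), P = [∫_{1/4}^{3/4} sin(π·u)^2 du] / [∫_{0}^{1} sin(π·u)^2 du].
Using ∫ sin(π·u)^2 du = u/2 - sin(2·π·u)/(4·π), the numerator is 1/(2·π) + 1/4 and the denominator is 1/2.
This works out to P = (2 + π)/(2·π).

P ≈ 0.818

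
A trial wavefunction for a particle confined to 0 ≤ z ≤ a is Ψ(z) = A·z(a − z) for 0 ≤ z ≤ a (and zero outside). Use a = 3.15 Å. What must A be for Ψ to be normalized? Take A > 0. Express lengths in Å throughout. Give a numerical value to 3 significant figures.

The normalization condition is ∫|Ψ|² dz = 1 from 0 to a.
Expanding the polynomial and integrating term by term, with Ψ = A·z(a − z), the integral evaluates to A²·[a^5/30].
Substituting a = 3.15 gives A² = 0.09673, so A = 0.3110.

A ≈ 0.311 Å^(-5/2)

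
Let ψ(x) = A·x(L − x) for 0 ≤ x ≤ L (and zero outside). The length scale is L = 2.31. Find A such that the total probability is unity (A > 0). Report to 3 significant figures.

A ≈ 0.675

We need A² ∫|f|² dx = 1, taking the integral from 0 to L.
Expanding the polynomial and integrating term by term, the integral (without the A² prefactor) comes out to L^5/30.
Hence A² = 1/[L^5/30].
Substituting L = 2.31 gives A² = 0.4561, so A = 0.6754.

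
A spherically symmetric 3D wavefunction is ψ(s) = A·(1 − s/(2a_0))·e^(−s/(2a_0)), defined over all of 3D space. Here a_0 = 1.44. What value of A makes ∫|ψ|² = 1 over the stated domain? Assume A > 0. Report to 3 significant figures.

Require ∫ |ψ|² 4πs² ds = 1 over the whole domain.
In 3D with spherical symmetry the volume element is 4πs² ds.
∫|ψ|² 4πs² ds = A²·(8·π·a_0^3).
Setting this equal to 1 gives A² = 1/(8·π·a_0^3).
Substituting a_0 = 1.44 gives A² = 0.01333, so A = 0.1154.

A ≈ 0.115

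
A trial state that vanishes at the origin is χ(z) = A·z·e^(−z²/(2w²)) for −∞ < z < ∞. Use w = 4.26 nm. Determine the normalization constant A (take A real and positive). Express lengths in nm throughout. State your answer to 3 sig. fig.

The normalization condition is ∫|χ|² dz = 1 from −∞ to ∞.
Carrying out the integral gives A² · √(π)·w^3/2.
Plugging in w = 4.26 yields A = 0.1208.

A ≈ 0.121 nm^(-3/2)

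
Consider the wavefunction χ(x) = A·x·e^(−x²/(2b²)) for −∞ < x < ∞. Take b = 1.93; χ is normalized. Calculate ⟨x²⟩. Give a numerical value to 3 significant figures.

⟨x^2⟩ ≈ 5.59

By definition ⟨x²⟩ = ∫ x^2 |χ(x)|² dx.
Differentiating ∫e^(−αx²) dx = √(π/α) under α to get the higher moments, evaluating both integrals, ⟨x²⟩ = 3·b^2/2.
With b = 1.93, ⟨x^2⟩ = 5.587.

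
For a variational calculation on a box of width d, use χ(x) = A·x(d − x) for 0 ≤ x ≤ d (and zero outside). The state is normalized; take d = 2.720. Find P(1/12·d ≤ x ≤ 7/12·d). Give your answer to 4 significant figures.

P ≈ 0.6483

The probability is P = ∫ |χ|² dx over [1/12·d, 7/12·d].
The normalization integral ∫|χ|²dx over the whole domain equals d^5/30·A², and A² cancels in the ratio.
In terms of u = x/d (A² and the length scale cancel between numerator and denominator), P = [∫_{1/12}^{7/12} u^2·(1 - u)^2 du] / [∫_{0}^{1} u^2·(1 - u)^2 du].
Using ∫ u^2·(1 - u)^2 du = u^3·(6·u^2 - 15·u + 10)/30, the numerator is ≈ 0.0216098 and the denominator is 1/30.
This works out to P = 4481/6912.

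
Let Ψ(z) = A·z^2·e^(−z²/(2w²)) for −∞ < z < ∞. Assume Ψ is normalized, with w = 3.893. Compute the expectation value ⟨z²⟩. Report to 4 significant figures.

⟨z^2⟩ ≈ 37.89

⟨z²⟩ = ∫ z^2 |Ψ|² dz over the full domain.
With ∫_{−∞}^{∞} z^(2m) e^(−αz²) dz = (2m−1)!!·√π / (2^m α^(m+1/2)), evaluating both integrals, ⟨z²⟩ = 5·w^2/2.
With w = 3.893, ⟨z^2⟩ = 37.889.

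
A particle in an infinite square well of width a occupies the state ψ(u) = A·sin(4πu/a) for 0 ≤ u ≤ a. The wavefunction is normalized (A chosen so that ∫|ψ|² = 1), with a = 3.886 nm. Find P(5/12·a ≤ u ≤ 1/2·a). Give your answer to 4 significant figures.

|ψ|² is the probability density, so P = ∫_{5/12·a}^{1/2·a} |ψ|² du.
The normalization integral ∫|ψ|²du over the whole domain equals a/2·A², and A² cancels in the ratio.
Let t = u/a; then A² and the length scale cancel, so P = ∫_{5/12}^{1/2} sin(4·π·t)^2 dt ÷ ∫_{0}^{1} sin(4·π·t)^2 dt.
Using ∫ sin(4·π·t)^2 dt = t/2 - sin(4·π·t)·cos(4·π·t)/(8·π), the numerator is -√(3)/(32·π) + 1/24 and the denominator is 1/2.
This works out to P = (-√(3)/16 + π/12)/π.

P ≈ 0.04888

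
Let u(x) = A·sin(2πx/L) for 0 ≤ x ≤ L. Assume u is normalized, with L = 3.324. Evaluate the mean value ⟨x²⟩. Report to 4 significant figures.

⟨x^2⟩ ≈ 3.543

By definition ⟨x²⟩ = ∫ x^2 |u(x)|² dx.
With ∫₀^L sin²(nπx/L) dx = L/2, the ratio of the moment integral to the normalization integral gives ⟨x²⟩ = -L^2/(8·π^2) + L^2/3.
Putting L = 3.324 gives 3.5431.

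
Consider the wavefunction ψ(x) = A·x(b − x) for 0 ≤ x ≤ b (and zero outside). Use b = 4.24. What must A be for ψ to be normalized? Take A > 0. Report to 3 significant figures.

We need A² ∫|f|² dx = 1, taking the integral from 0 to b.
Expanding the polynomial and integrating term by term, carrying out the integral gives A² · b^5/30.
Hence A² = 1/[b^5/30].
With b = 4.24: A² = 0.02189 and A = 0.1480.

A ≈ 0.148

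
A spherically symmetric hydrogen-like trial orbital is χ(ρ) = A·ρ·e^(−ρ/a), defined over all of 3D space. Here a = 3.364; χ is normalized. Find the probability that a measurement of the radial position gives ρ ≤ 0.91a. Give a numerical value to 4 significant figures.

P = ∫ |χ|² 4πρ² dρ over ρ ≤ 0.91a.
The full normalization integral is A²·[3·π·a^5] = 1, fixing A².
In terms of u = ρ/a (A², 4π and the length scale all cancel between numerator and denominator), P = [∫_{0}^{0.91} u^4·e^(-2·u) du] / [∫_{0}^{∞} u^4·e^(-2·u) du].
Using ∫ u^4·e^(-2·u) du = -(u^4/2 + u^3 + 3·u^2/2 + 3·u/2 + 3/4)·e^(-2·u), the numerator is ≈ 0.0284028 and the denominator is 3/4.
The region integral divided by the full integral gives P = 0.037870.

P ≈ 0.03787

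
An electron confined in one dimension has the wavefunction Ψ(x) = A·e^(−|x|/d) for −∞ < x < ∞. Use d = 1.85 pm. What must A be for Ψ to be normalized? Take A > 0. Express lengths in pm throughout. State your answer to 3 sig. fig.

A ≈ 0.735 pm^(-1/2)

We need A² ∫|f|² dx = 1, taking the integral from −∞ to ∞.
Recall ∫₀^∞ x^m e^(−x/β) dx = m!·β^(m+1), carrying out the integral gives A² · d.
Substituting d = 1.85 gives A² = 0.5405, so A = 0.7352.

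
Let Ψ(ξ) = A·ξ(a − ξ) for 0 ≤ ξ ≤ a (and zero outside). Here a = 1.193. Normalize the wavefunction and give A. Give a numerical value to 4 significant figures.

A ≈ 3.523

Normalization requires ∫|Ψ|² dξ = 1, integrated from 0 to a.
Expanding the polynomial and integrating term by term, ∫|Ψ|² dξ = A²·(a^5/30).
Plugging in a = 1.193 yields A = 3.5234.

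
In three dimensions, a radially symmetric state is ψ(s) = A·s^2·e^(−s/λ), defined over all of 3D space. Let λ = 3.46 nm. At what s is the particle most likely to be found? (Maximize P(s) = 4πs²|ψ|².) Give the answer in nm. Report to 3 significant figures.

Differentiate P(s) = 4πs²|ψ|² with respect to s and set to zero.
Solving yields s = 3·λ.
With λ = 3.46, the most probable radial distance is 10.38 nm.

s ≈ 10.4 nm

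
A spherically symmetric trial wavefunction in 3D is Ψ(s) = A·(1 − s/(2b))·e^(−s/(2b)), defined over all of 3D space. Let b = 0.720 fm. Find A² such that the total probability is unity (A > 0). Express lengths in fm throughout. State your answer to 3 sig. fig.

Require ∫ |Ψ|² 4πs² ds = 1 over the whole domain.
The angular integral contributes 4π, leaving ∫₀^∞ s²|Ψ|² ds.
Using ∫₀^∞ sⁿ e^(−αs) ds = n!/αⁿ⁺¹, carrying out the integral gives A² · 8·π·b^3.
Hence A² = 1/[8·π·b^3].
With b = 0.720: A² = 0.1066 and A = 0.3265.

A^2 ≈ 0.107 fm^(-3)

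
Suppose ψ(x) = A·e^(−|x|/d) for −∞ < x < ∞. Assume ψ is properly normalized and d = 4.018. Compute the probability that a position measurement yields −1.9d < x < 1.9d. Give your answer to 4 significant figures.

P ≈ 0.9776

P = ∫_{−1.9d}^{1.9d} |ψ(x)|² dx.
With A² fixed by ∫|ψ|² = 1, i.e. A² = (d)^(−1), substitute and integrate.
Both integrals are even about x = 0, so only the x ≥ 0 halves are needed (the factors of 2 cancel). In terms of u = x/d (A² and the length scale cancel between numerator and denominator), P = [∫_{0}^{1.9} e^(-2·u) du] / [∫_{0}^{∞} e^(-2·u) du].
With ∫ e^(-2·u) du = -e^(-2·u)/2 + C, the region integral is 1/2 - e^(-19/5)/2 and the full one is 1/2.
The result is P = 0.97763.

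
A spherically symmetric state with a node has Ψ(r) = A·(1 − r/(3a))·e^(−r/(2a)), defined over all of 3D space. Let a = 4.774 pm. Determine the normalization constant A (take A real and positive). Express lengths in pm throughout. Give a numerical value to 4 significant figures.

A ≈ 0.03312 pm^(-3/2)

The normalization condition is ∫|Ψ|² 4πr² dr = 1 from 0 to ∞.
(Spherical symmetry: dV = 4πr² dr.)
∫|Ψ|² 4πr² dr = A²·(8·π·a^3/3).
Setting this equal to 1 gives A² = 1/(8·π·a^3/3).
Plugging in a = 4.774 yields A = 0.033122.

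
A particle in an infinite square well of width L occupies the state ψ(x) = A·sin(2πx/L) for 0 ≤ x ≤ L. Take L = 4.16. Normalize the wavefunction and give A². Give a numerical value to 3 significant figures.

A^2 ≈ 0.481

Require ∫ |ψ|² dx = 1 over the whole domain.
With ∫₀^L sin²(nπx/L) dx = L/2, with ψ = A·sin(2πx/L), the integral evaluates to A²·[L/2].
Plugging in L = 4.16 yields A = 0.6934.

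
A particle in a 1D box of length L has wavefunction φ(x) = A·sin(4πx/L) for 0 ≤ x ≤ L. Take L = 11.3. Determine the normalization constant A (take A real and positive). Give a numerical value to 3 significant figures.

We need A² ∫|f|² dx = 1, taking the integral from 0 to L.
With ∫₀^L sin²(nπx/L) dx = L/2, carrying out the integral gives A² · L/2.
With L = 11.3: A² = 0.1770 and A = 0.4207.

A ≈ 0.421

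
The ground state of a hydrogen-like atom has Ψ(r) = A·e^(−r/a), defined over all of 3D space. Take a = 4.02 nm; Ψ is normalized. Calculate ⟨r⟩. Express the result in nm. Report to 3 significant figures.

⟨r⟩ = ∫ r |Ψ|² 4πr² dr over the full domain.
Evaluating both integrals, ⟨r⟩ = 3·a/2.
Putting a = 4.02 gives 6.030.

⟨r⟩ ≈ 6.03 nm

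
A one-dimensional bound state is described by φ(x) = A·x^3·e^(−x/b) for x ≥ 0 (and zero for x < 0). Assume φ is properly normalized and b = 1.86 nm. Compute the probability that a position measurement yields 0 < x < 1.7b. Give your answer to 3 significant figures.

The probability is P = ∫ |φ|² dx over [0, 1.7b].
The normalization integral ∫|φ|²dx over the whole domain equals 45·b^7/8·A², and A² cancels in the ratio.
Substituting u = x/b, A² and the length scale cancel in the ratio: P = ∫_{0}^{1.7} u^6·e^(-2·u) du / ∫_{0}^{∞} u^6·e^(-2·u) du.
Using ∫ u^6·e^(-2·u) du = -(4·u^6 + 12·u^5 + 30·u^4 + 60·u^3 + 90·u^2 + 90·u + 45)·e^(-2·u)/8, the numerator is ≈ 0.32542 and the denominator is 45/8.
The result is P = 0.05785.

P ≈ 0.0579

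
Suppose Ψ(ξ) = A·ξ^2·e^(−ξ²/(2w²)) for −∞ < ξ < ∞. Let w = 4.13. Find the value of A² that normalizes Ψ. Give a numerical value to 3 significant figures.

Normalization requires ∫|Ψ|² dξ = 1, integrated from −∞ to ∞.
Differentiating ∫e^(−αξ²) dξ = √(π/α) under α to get the higher moments, carrying out the integral gives A² · 3·√(π)·w^5/4.
So A² = (3·√(π)·w^5/4)^(−1).
Plugging in w = 4.13 yields A = 0.02502.

A^2 ≈ 0.000626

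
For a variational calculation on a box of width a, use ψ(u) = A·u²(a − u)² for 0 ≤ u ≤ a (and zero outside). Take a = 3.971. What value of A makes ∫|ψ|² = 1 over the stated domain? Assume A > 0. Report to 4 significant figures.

A ≈ 0.05065

Normalization requires ∫|ψ|² du = 1, integrated from 0 to a.
Expanding the polynomial and integrating term by term, the integral (without the A² prefactor) comes out to a^9/630.
So A² = (a^9/630)^(−1).
Plugging in a = 3.971 yields A = 0.050655.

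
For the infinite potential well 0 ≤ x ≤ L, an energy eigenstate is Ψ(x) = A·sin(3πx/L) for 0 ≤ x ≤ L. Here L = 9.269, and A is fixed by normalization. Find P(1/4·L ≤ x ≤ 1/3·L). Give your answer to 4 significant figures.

P ≈ 0.03028

|Ψ|² is the probability density, so P = ∫_{1/4·L}^{1/3·L} |Ψ|² dx.
With A² fixed by ∫|Ψ|² = 1, i.e. A² = (L/2)^(−1), substitute and integrate.
Substituting u = x/L, A² and the length scale cancel in the ratio: P = ∫_{1/4}^{1/3} sin(3·π·u)^2 du / ∫_{0}^{1} sin(3·π·u)^2 du.
An antiderivative of sin(3·π·u)^2 is u/2 - sin(6·π·u)/(12·π); evaluating from 1/4 to 1/3 gives 1/24 - 1/(12·π), while the full integral is 1/2.
Evaluating gives P = (-2 + π)/(12·π).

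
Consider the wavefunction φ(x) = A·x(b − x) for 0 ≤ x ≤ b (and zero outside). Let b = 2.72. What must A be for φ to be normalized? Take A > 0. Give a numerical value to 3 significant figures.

The normalization condition is ∫|φ|² dx = 1 from 0 to b.
Expanding the polynomial and integrating term by term, ∫|φ|² dx = A²·(b^5/30).
Hence A² = 1/[b^5/30].
With b = 2.72: A² = 0.2015 and A = 0.4489.

A ≈ 0.449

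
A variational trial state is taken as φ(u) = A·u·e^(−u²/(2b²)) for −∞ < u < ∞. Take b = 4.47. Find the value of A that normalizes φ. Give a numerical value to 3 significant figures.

A ≈ 0.112

We need A² ∫|f|² du = 1, taking the integral from −∞ to ∞.
With ∫_{−∞}^{∞} u^(2m) e^(−αu²) du = (2m−1)!!·√π / (2^m α^(m+1/2)), carrying out the integral gives A² · √(π)·b^3/2.
Plugging in b = 4.47 yields A = 0.1124.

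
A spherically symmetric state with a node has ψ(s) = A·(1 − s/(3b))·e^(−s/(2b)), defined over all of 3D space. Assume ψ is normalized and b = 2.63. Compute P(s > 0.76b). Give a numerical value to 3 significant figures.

P ≈ 0.916

With dV = 4πs²ds, the probability is ∫|ψ|² dV over s > 0.76b.
Normalization gives A² = 1/(8·π·b^3/3).
In terms of u = s/b (A², 4π and the length scale all cancel between numerator and denominator), P = [∫_{0.76}^{∞} u^2·(1 - u/3)^2·e^(-u) du] / [∫_{0}^{∞} u^2·(1 - u/3)^2·e^(-u) du].
An antiderivative of u^2·(1 - u/3)^2·e^(-u) is (-u^4 + 2·u^3 - 3·u^2 - 6·u - 6)·e^(-u)/9; evaluating from 0.76 to ∞ gives ≈ 0.61048, while the full integral is 2/3.
This evaluates to P = 0.9157.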